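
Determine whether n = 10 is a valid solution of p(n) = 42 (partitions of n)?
Yes

Solution: Pentagonal recurrence p(n) = p(n−1) + p(n−2) − p(n−5) − p(n−7) + …: p(10) = p(9) + p(8) − p(5) − p(3) = 30 + 22 − 7 − 3 = 42, which equals 42.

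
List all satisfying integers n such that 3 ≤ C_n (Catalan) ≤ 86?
3, 4, 5

C_2=2; C_3=5; C_4=14; C_5=42; C_6=132. So valid n = 3, 4, 5.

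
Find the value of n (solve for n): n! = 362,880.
9

Reasoning: n! is strictly increasing. 7! = 5,040, 8! = 40,320, 9! = 362,880 ✓. So n = 9.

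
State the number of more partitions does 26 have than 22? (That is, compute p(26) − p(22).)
Pentagonal recurrence p(n) = p(n−1) + p(n−2) − p(n−5) − p(n−7) + …: p(26) = p(25) + p(24) − p(21) − p(19) + p(14) + p(11) − p(4) − p(0) = 1,958 + 1,575 − 792 − 490 + 135 + 56 − 5 − 1 = 2,436.
p(22) = p(21) + p(20) − p(17) − p(15) + p(10) + p(7) − p(0) = 792 + 627 − 297 − 176 + 42 + 15 − 1 = 1,002.
Difference = 2,436 − 1,002 = 1,434.

Answer: 1,434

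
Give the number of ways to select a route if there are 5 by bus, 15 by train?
20

Working:
By the addition principle: 5 + 15 = 20.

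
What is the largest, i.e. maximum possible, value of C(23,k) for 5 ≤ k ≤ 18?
1,352,078

Reasoning: C(23,k) is maximised at the centre of the row: C(23,11) = 1,352,078.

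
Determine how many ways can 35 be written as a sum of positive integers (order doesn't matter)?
14,883

Pentagonal recurrence p(n) = p(n−1) + p(n−2) − p(n−5) − p(n−7) + …: p(35) = p(34) + p(33) − p(30) − p(28) + p(23) + p(20) − p(13) − p(9) + p(0) = 12,310 + 10,143 − 5,604 − 3,718 + 1,255 + 627 − 101 − 30 + 1 = 14,883.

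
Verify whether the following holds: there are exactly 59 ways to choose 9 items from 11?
C(11,9) = 55 ≠ 59.
Final answer: False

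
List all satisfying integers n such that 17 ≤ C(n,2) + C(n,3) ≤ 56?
C(4,2)+C(4,3)=10; C(5,2)+C(5,3)=20; C(6,2)+C(6,3)=35; C(7,2)+C(7,3)=56; C(8,2)+C(8,3)=84. So valid n = 5, 6, 7.
Final answer: 5, 6, 7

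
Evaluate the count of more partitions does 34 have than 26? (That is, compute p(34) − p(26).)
9,874
Pentagonal recurrence p(n) = p(n−1) + p(n−2) − p(n−5) − p(n−7) + …: p(34) = p(33) + p(32) − p(29) − p(27) + p(22) + p(19) − p(12) − p(8) = 10,143 + 8,349 − 4,565 − 3,010 + 1,002 + 490 − 77 − 22 = 12,310.
p(26) = p(25) + p(24) − p(21) − p(19) + p(14) + p(11) − p(4) − p(0) = 1,958 + 1,575 − 792 − 490 + 135 + 56 − 5 − 1 = 2,436.
Difference = 12,310 − 2,436 = 9,874.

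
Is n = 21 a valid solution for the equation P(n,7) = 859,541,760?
No

P(21,7) = 21·20·19·18·17·16·15 = 586,051,200, which does not equal 859,541,760.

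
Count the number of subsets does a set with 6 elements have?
64
Each element can be included or excluded: 2^6 = 64.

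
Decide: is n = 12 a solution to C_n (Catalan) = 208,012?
Yes

Reasoning: C_12 = C(24,12)/(12+1) = 2,704,156/13 = 208,012, which equals 208,012.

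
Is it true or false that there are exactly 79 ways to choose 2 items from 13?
False

Working:
C(13,2) = 78 ≠ 79.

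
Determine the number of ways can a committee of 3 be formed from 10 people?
120
C(10,3) = 10! / (3! × (10-3)!)
         = 10! / (3! × 7!)
         = 120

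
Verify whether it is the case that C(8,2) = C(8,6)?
True
Symmetry C(n,k) = C(n,n-k): C(8,2) = 28 and C(8,6) = 28. Both sides agree, so the statement holds.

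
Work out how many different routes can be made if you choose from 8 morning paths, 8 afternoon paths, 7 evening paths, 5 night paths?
By the multiplication principle: 8 × 8 × 7 × 5 = 2,240.

Answer: 2,240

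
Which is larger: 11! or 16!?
16!

11!=39,916,800, 16!=20,922,789,888,000. 16! > 11!.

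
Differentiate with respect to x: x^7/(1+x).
(7x^6(1+x) - x^7)/(1+x)²

Reasoning: Quotient rule: [7x^{6}(1+x) - x^7]/(1+x)².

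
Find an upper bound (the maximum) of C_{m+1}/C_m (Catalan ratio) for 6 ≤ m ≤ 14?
29/8

C_{m+1}/C_m = 2(2m+1)/(m+2), which increases with m. Maximum at m = 14: 2·29/16 = 29/8.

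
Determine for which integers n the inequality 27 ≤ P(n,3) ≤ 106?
5

Working:
P(4,3)=24; P(5,3)=60; P(6,3)=120. So valid n = 5.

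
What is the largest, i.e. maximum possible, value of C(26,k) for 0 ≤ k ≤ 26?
10,400,600

Reasoning: Maximum at k = 13: C(26,13) = 10,400,600.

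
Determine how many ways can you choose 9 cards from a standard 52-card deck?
3,679,075,400
C(52,9) = 3,679,075,400.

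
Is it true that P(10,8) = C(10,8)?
P(10,8) = 1,814,400 but C(10,8) = 45; they differ by a factor of 8! = 40320, so the statement does not hold.

Answer: False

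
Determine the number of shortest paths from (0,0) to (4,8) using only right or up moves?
495

Solution: Choose 4 rights from 12 moves: C(12,4) = 495.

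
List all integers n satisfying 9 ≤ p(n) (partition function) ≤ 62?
6, 7, 8, 9, 10, 11

Reasoning: Tabulating p(n) via p(n) = p(n−1) + p(n−2) − p(n−5) − p(n−7) + …: p(5)=7; p(6)=11; p(7)=15; p(8)=22; p(9)=30; p(10)=42; p(11)=56; p(12)=77. So valid n = 6, 7, 8, 9, 10, 11.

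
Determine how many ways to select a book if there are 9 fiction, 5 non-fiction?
By the addition principle: 9 + 5 = 14.
Final answer: 14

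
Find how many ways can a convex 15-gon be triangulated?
742,900

Solution: Using the Catalan number formula: C_n = C(2n, n) / (n+1)
C_13 = C(26, 13) / (13+1)
     = 10400600 / 14
     = 742,900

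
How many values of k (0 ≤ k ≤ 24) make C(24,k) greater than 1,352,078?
5

Reasoning: Row 24 is unimodal and symmetric about k=24/2. C(24,9)=1,307,504 ≤ 1,352,078; C(24,10)=1,961,256 > 1,352,078; by symmetry C(24,k) > 1,352,078 for k = 10..14. That's 14 - 10 + 1 = 5 values.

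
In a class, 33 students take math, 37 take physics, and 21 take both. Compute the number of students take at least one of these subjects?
|A∪B| = |A|+|B|-|A∩B| = 33+37-21 = 49.

Answer: 49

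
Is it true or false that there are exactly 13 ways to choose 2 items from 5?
C(5,2) = 10 ≠ 13.

Answer: False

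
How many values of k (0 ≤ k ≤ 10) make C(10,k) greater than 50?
5

Solution: Row 10 is unimodal and symmetric about k=10/2. C(10,2)=45 ≤ 50; C(10,3)=120 > 50; by symmetry C(10,k) > 50 for k = 3..7. That's 7 - 3 + 1 = 5 values.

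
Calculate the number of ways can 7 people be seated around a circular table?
720

Working:
Circular arrangements: (7-1)! = 720.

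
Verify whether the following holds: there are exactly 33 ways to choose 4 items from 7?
C(7,4) = 35 ≠ 33.
Final answer: False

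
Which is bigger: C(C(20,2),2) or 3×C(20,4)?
C(C(20,2),2)

Reasoning: C(C(20,2),2)=17,955, 3×C(20,4)=14,535.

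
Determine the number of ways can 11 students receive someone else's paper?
Using D(n) = (n-1)[D(n-1) + D(n-2)]:
D(11) = (11-1) × [D(10) + D(9)]
      = 10 × [1334961 + 133496]
      = 10 × 1468457
      = 14,684,570
Final answer: 14,684,570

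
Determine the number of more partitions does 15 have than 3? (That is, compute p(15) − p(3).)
173

Explanation: Pentagonal recurrence p(n) = p(n−1) + p(n−2) − p(n−5) − p(n−7) + …: p(15) = p(14) + p(13) − p(10) − p(8) + p(3) + p(0) = 135 + 101 − 42 − 22 + 3 + 1 = 176.
p(3) = p(2) + p(1) = 2 + 1 = 3.
Difference = 176 − 3 = 173.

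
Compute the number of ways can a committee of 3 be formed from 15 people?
455

Solution: C(15,3) = 15! / (3! × (15-3)!)
         = 15! / (3! × 12!)
         = 455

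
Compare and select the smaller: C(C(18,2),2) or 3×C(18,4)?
3×C(18,4)

C(C(18,2),2)=11,628, 3×C(18,4)=9,180.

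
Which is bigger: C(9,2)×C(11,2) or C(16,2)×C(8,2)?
C(9,2)×C(11,2)=1,980, C(16,2)×C(8,2)=3,360.
Final answer: C(16,2)×C(8,2)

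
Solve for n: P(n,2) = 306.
18

Solution: P(n,2) = n(n−1) is increasing in n; n(n−1) ≈ (n−0.5)^2 = 306 gives n ≈ 18.0. Check: P(16,2) = 240, P(17,2) = 272, P(18,2) = 306 ✓. So n = 18.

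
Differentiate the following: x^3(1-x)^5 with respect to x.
Product rule: 3x^{2}(1-x)^{5} + x^3·(-5)(1-x)^{4}.
Final answer: 3x^2(1-x)^5 - 5x^3(1-x)^4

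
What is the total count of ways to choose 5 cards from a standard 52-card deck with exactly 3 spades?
211,926

Explanation: 13 spades and 39 non-spades: C(13,3) × C(39,2) = 286 × 741 = 211,926.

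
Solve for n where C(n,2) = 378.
C(n,2) = n(n−1)/2! is increasing in n, and n(n−1) = 2!·378 = 756 ≈ (n−0.5)^2 gives n ≈ 28.0. Check: C(26,2) = 325, C(27,2) = 351, C(28,2) = 378 ✓. So n = 28.

Answer: 28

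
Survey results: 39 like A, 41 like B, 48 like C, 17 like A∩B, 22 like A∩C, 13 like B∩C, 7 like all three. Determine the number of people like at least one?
83

Working:
|A∪B∪C| = 39+41+48-17-22-13+7 = 83.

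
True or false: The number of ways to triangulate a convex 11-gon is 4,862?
Triangulations of a convex 11-gon are counted by the Catalan number C_9: C_9 = C(18,9)/(9+1) = 48,620/10 = 4,862.

Answer: True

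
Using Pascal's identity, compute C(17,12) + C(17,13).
8,568
C(17,12) + C(17,13) = C(18,13) = 8,568.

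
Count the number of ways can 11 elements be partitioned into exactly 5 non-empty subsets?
This equals S(11,5), the Stirling number of the 2nd kind.
Using the Stirling recurrence: S(n,k) = k·S(n-1,k) + S(n-1,k-1)
S(11,5) = 5·S(10,5) + S(10,4)
         = 5·42525 + 34105
         = 212625 + 34105
         = 246,730
Final answer: 246,730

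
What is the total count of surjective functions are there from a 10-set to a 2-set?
1,022

Solution: Onto functions = 2! × S(10,2)
First compute S(10,2) via recurrence:
Using the Stirling recurrence: S(n,k) = k·S(n-1,k) + S(n-1,k-1)
S(10,2) = 2·S(9,2) + S(9,1)
         = 2·255 + 1
         = 510 + 1
         = 511
Then: 2 × 511 = 1,022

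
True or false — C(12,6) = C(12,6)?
True

Working:
Symmetry C(n,k) = C(n,n-k): C(12,6) = 924 and C(12,6) = 924. Both sides agree, so the statement holds.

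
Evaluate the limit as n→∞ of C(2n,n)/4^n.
0

Working:
C(2n,n) ~ 4^n/√(πn), so C(2n,n)/4^n ~ 1/√(πn) → 0.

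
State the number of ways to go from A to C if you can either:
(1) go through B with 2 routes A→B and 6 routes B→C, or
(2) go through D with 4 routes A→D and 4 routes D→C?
28

Working:
Route via B: 2×6=12. Route via D: 4×4=16. Total: 28.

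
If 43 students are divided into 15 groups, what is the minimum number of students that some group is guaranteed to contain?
3

Explanation: Pigeonhole: ⌈43/15⌉ = 3.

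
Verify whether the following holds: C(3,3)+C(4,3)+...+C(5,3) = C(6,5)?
False

Working:
Hockey stick identity gives Σ = C(6,4) = 15; RHS C(6,5) = 6.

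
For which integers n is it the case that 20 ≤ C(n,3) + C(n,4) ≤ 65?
6

C(5,3)+C(5,4)=15; C(6,3)+C(6,4)=35; C(7,3)+C(7,4)=70. So valid n = 6.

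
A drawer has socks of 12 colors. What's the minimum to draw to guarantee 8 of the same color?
Worst case: 7 of each = 84. One more: 85.

Answer: 85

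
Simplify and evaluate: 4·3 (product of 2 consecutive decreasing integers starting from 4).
This is P(4,2) = 4!/(2)! = 12.

Answer: 12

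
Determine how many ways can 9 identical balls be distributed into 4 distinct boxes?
220

C(9+4-1, 4-1) = C(12, 3) = 220.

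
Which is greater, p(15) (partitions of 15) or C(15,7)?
C(15,7)

Solution: Pentagonal recurrence p(n) = p(n−1) + p(n−2) − p(n−5) − p(n−7) + …: p(15) = p(14) + p(13) − p(10) − p(8) + p(3) + p(0) = 135 + 101 − 42 − 22 + 3 + 1 = 176; C(15,7) = 6,435.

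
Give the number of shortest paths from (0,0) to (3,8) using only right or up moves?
Choose 3 rights from 11 moves: C(11,3) = 165.

Answer: 165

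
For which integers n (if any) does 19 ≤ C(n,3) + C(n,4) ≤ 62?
6

Reasoning: C(5,3)+C(5,4)=15; C(6,3)+C(6,4)=35; C(7,3)+C(7,4)=70. So valid n = 6.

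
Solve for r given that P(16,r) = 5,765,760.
6
P(16,r) = 16·15·…·(16−r+1), a product of r factors. Multiplying down from 16: 16 = 16; 16·15 = 240; 16·15·14 = 3,360; 16·15·14·13 = 43,680; 16·15·14·13·12 = 524,160; 16·15·14·13·12·11 = 5,765,760 ✓ (6 factors). So r = 6.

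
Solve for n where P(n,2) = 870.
P(n,2) = n(n−1) is increasing in n; n(n−1) ≈ (n−0.5)^2 = 870 gives n ≈ 30.0. Check: P(28,2) = 756, P(29,2) = 812, P(30,2) = 870 ✓. So n = 30.
Final answer: 30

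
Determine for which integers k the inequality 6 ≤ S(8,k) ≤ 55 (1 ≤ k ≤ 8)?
7

Solution: S(8,1)=1; S(8,2)=127; S(8,3)=966; S(8,4)=1,701; S(8,5)=1,050; S(8,6)=266; S(8,7)=28; S(8,8)=1. So valid k = 7.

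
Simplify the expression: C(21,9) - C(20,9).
C(21,9) - C(20,9) = C(20,8) = 125,970.
Final answer: 125,970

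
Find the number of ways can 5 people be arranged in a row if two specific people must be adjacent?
48
Treat pair as unit: (5-1)! arrangements × 2 internal orders = 48.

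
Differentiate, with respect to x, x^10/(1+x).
(10x^9(1+x) - x^10)/(1+x)²

Working:
Quotient rule: [10x^{9}(1+x) - x^10]/(1+x)².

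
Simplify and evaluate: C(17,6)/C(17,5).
2

Working:
C(n,k+1)/C(n,k) = (n−k)/(k+1). Here (17−5)/(5+1) = 12/6 = 2.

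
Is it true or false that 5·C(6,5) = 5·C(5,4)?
False
Absorption identity k·C(n,k) = n·C(n-1,k-1). LHS = 5·6 = 30; RHS = 5·5 = 25.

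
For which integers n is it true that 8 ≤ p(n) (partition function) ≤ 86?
6, 7, 8, 9, 10, 11, 12
Tabulating p(n) via p(n) = p(n−1) + p(n−2) − p(n−5) − p(n−7) + …: p(5)=7; p(6)=11; p(7)=15; p(8)=22; p(9)=30; p(10)=42; p(11)=56; p(12)=77; p(13)=101. So valid n = 6, 7, 8, 9, 10, 11, 12.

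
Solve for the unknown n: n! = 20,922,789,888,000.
16

n! is strictly increasing. 14! = 87,178,291,200, 15! = 1,307,674,368,000, 16! = 20,922,789,888,000 ✓. So n = 16.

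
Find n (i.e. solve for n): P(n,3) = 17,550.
27

Working:
P(n,3) = n(n−1)(n−2) is increasing in n; n(n−1)(n−2) ≈ (n−1)^3 = 17,550 gives n ≈ 27.0. Check: P(25,3) = 13,800, P(26,3) = 15,600, P(27,3) = 17,550 ✓. So n = 27.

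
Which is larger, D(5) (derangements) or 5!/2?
5!/2

Reasoning: D(5) = (5-1)·[D(4) + D(3)] = 4·[9 + 2] = 44; 5!/2 = 120/2 = 60.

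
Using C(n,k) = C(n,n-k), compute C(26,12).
C(26,12) = C(26,14) = 9,657,700.
Final answer: 9,657,700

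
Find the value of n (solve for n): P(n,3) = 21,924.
29

Solution: P(n,3) = n(n−1)(n−2) is increasing in n; n(n−1)(n−2) ≈ (n−1)^3 = 21,924 gives n ≈ 29.0. Check: P(27,3) = 17,550, P(28,3) = 19,656, P(29,3) = 21,924 ✓. So n = 29.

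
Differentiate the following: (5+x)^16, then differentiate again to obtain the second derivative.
240(5+x)^14
First derivative: 16(5+x)^{15}. Second derivative: 16·15·(5+x)^{14} = 240(5+x)^{14}.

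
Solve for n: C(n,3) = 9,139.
C(n,3) = n(n−1)(n−2)/3! is increasing in n, and n(n−1)(n−2) = 3!·9,139 = 54,834 ≈ (n−1)^3 gives n ≈ 39.0. Check: C(37,3) = 7,770, C(38,3) = 8,436, C(39,3) = 9,139 ✓. So n = 39.

Answer: 39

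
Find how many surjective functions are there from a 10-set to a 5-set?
Onto functions = 5! × S(10,5)
First compute S(10,5) via recurrence:
Using the Stirling recurrence: S(n,k) = k·S(n-1,k) + S(n-1,k-1)
S(10,5) = 5·S(9,5) + S(9,4)
         = 5·6951 + 7770
         = 34755 + 7770
         = 42,525
Then: 120 × 42525 = 5,103,000

Answer: 5,103,000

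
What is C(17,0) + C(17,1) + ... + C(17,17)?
131,072

Solution: Sum of binomial coefficients = 2^17 = 131,072.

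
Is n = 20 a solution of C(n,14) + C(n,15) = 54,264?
Yes

Solution: C(20,14) + C(20,15) = 38,760 + 15,504 = 54,264, which equals 54,264.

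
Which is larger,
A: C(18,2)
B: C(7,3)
A
A=C(18,2)=153, B=C(7,3)=35.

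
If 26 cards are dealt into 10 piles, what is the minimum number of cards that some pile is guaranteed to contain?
3

Pigeonhole: ⌈26/10⌉ = 3.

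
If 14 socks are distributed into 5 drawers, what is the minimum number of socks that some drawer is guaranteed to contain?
3

Working:
Pigeonhole: ⌈14/5⌉ = 3.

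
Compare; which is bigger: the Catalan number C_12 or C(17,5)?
C_12

C_12 = C(24,12)/(12+1) = 2,704,156/13 = 208,012; C(17,5) = 6,188.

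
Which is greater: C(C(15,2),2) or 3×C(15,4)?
C(C(15,2),2)

C(C(15,2),2)=5,460, 3×C(15,4)=4,095.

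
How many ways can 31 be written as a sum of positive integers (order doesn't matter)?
Pentagonal recurrence p(n) = p(n−1) + p(n−2) − p(n−5) − p(n−7) + …: p(31) = p(30) + p(29) − p(26) − p(24) + p(19) + p(16) − p(9) − p(5) = 5,604 + 4,565 − 2,436 − 1,575 + 490 + 231 − 30 − 7 = 6,842.

Answer: 6,842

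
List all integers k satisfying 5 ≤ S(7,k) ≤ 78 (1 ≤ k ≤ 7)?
2, 6

Working:
S(7,1)=1; S(7,2)=63; S(7,3)=301; S(7,4)=350; S(7,5)=140; S(7,6)=21; S(7,7)=1. So valid k = 2, 6.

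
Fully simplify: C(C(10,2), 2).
C(10,2) = 45, then C(45, 2) = 990.

Answer: 990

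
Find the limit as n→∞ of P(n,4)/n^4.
1

Solution: P(n,4) = n(n-1)(n-2)(n-3) ≈ n^4 for large n. Limit = 1.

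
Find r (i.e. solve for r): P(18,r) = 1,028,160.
P(18,r) = 18·17·…·(18−r+1), a product of r factors. Multiplying down from 18: 18 = 18; 18·17 = 306; 18·17·16 = 4,896; 18·17·16·15 = 73,440; 18·17·16·15·14 = 1,028,160 ✓ (5 factors). So r = 5.
Final answer: 5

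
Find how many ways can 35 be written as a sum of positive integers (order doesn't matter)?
14,883

Explanation: Pentagonal recurrence p(n) = p(n−1) + p(n−2) − p(n−5) − p(n−7) + …: p(35) = p(34) + p(33) − p(30) − p(28) + p(23) + p(20) − p(13) − p(9) + p(0) = 12,310 + 10,143 − 5,604 − 3,718 + 1,255 + 627 − 101 − 30 + 1 = 14,883.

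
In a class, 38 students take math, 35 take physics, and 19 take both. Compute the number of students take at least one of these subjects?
54

Explanation: |A∪B| = |A|+|B|-|A∩B| = 38+35-19 = 54.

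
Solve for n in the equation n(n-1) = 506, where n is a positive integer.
23

Solution: n² − n − 506 = 0, so n = (1 ± √(1 + 4·506))/2 = (1 ± √2,025)/2 = (1 ± 45)/2, i.e. n = 23 or n = -22. Taking the positive root, n = 23 (check: 23×22 = 506).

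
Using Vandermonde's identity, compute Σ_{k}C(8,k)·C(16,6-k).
= C(8+16,6) = C(24,6) = 134,596.
Final answer: 134,596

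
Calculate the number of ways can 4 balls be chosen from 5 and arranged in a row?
120

Explanation: P(5,4) = 5!/(5-4)! = 120.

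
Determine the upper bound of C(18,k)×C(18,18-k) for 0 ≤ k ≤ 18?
2,363,904,400

C(18,k)·C(18,18-k) = C(18,k)², maximised at the centre k = 9: C(18,9)² = 2,363,904,400.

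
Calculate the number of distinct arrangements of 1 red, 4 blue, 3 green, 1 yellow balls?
Multinomial: 9!/(1! × 4! × 3! × 1!) = 2,520.

Answer: 2,520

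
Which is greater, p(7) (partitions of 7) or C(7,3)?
Pentagonal recurrence p(n) = p(n−1) + p(n−2) − p(n−5) − p(n−7) + …: p(7) = p(6) + p(5) − p(2) − p(0) = 11 + 7 − 2 − 1 = 15; C(7,3) = 35.
Final answer: C(7,3)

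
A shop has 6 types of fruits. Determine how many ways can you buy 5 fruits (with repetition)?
252
Stars and bars: C(5+6-1, 5) = C(10, 5) = 252.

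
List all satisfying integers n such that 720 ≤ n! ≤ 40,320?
6, 7, 8

Reasoning: n! is strictly increasing; 6! = 720 and 8! = 40,320, so valid n = 6, 7, 8.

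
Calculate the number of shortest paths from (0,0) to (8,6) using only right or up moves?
3,003
Choose 8 rights from 14 moves: C(14,8) = 3,003.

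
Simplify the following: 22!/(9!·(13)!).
497,420

Explanation: This is C(22,9) = 497,420.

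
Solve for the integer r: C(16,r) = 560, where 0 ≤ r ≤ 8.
3

C(16,r) is increasing for 0 ≤ r ≤ 8. Stepping up (C(16,r+1) = C(16,r)·(16−r)/(r+1)): C(16,1) = 16, C(16,2) = 120, C(16,3) = 560 ✓. So r = 3.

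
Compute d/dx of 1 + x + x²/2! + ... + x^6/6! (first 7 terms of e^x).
1 + x + x²/2! + ... + x^5/5!

Explanation: Differentiating term by term gives the first 6 terms of e^x.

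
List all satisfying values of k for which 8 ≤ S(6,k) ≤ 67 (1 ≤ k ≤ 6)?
S(6,1)=1; S(6,2)=31; S(6,3)=90; S(6,4)=65; S(6,5)=15; S(6,6)=1. So valid k = 2, 4, 5.

Answer: 2, 4, 5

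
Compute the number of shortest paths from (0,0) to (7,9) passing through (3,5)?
3,920

Reasoning: To (3,5): C(8,3)=56. From there: C(8,4)=70. Total: 3,920.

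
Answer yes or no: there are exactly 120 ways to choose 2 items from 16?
C(16,2) = 120.

Answer: Yes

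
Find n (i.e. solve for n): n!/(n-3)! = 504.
9

n!/(n-3)! = n×(n-1)×(n-2), a product of 3 consecutive integers ≈ (n−1)^3. 504^(1/3) + 1 ≈ 9.0; check n = 9: 9×8×7 = 504 ✓. So n = 9.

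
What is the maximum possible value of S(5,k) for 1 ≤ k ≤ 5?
25

Explanation: Row S(5,k) for k = 1..5 (via S(n,k) = k·S(n−1,k) + S(n−1,k−1)): 1, 15, 25, 10, 1. The row is unimodal; maximum at k = 3: 25.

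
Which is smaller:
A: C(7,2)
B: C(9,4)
A

Working:
A=C(7,2)=21, B=C(9,4)=126.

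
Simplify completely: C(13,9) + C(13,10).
By Pascal's identity: C(14,10) = 1,001.
Final answer: 1,001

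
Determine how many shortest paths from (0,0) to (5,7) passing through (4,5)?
378

Reasoning: To (4,5): C(9,4)=126. From there: C(3,1)=3. Total: 378.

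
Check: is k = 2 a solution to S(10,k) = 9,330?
No
S(10,2) = 2·S(9,2) + S(9,1) = 2·255 + 1 = 511, which does not equal 9,330.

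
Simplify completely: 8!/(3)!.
6,720

Working:
This equals 8×7×...×4 = 6,720.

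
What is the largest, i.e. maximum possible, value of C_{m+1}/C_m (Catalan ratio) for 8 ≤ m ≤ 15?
C_{m+1}/C_m = 2(2m+1)/(m+2), which increases with m. Maximum at m = 15: 2·31/17 = 62/17.

Answer: 62/17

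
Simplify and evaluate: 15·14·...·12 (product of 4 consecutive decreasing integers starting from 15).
32,760

Solution: This is P(15,4) = 15!/(11)! = 32,760.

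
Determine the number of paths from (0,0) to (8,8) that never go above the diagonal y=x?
Counted by the Catalan number C_8: C_8 = C(16,8)/(8+1) = 12,870/9 = 1,430.
Final answer: 1,430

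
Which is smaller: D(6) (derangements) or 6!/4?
6!/4
D(6) = (6-1)·[D(5) + D(4)] = 5·[44 + 9] = 265; 6!/4 = 720/4 = 180.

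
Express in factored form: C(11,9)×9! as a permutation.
C(11,9)×9! = [11!/(9!(2)!)]×9! = 11!/(2)! = P(11,9) = 19,958,400.

Answer: P(11,9)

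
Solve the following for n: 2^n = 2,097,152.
21
2,097,152 = 1,024 × 1,024 × 2 = 2^10 × 2^10 × 2^1 = 2^21, so n = 21.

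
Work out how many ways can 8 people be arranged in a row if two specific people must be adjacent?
10,080
Treat pair as unit: (8-1)! arrangements × 2 internal orders = 10,080.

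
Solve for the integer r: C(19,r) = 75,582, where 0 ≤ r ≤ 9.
8

Solution: C(19,r) is increasing for 0 ≤ r ≤ 9. Stepping up (C(19,r+1) = C(19,r)·(19−r)/(r+1)): C(19,1) = 19, C(19,2) = 171, C(19,3) = 969, C(19,4) = 3,876, C(19,5) = 11,628, C(19,6) = 27,132, C(19,7) = 50,388, C(19,8) = 75,582 ✓. So r = 8.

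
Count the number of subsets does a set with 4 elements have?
16

Working:
Each element can be included or excluded: 2^4 = 16.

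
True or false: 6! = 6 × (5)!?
By definition n! = n × (n-1)!, so 6! = 6 × 5!.
Final answer: True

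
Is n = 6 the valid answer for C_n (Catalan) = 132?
Yes

C_6 = C(12,6)/(6+1) = 924/7 = 132, which equals 132.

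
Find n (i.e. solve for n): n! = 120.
5

Reasoning: n! is strictly increasing. 3! = 6, 4! = 24, 5! = 120 ✓. So n = 5.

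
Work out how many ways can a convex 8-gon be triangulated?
132

Explanation: Using the Catalan number formula: C_n = C(2n, n) / (n+1)
C_6 = C(12, 6) / (6+1)
     = 924 / 7
     = 132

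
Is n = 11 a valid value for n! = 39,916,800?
Yes

Explanation: 11! = 11·10! = 11·3,628,800 = 39,916,800, which equals 39,916,800.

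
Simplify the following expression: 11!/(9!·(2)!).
55

Working:
This is C(11,9) = 55.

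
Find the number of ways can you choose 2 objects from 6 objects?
15

Reasoning: C(6,2) = 6! / (2! × (6-2)!)
         = 6! / (2! × 4!)
         = 15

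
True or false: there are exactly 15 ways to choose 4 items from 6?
True

Reasoning: C(6,4) = 15.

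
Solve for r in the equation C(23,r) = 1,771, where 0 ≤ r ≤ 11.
3

Solution: C(23,r) is increasing for 0 ≤ r ≤ 11. Stepping up (C(23,r+1) = C(23,r)·(23−r)/(r+1)): C(23,1) = 23, C(23,2) = 253, C(23,3) = 1,771 ✓. So r = 3.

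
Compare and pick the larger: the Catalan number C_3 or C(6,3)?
C(6,3)

C_3 = C(6,3)/(3+1) = 20/4 = 5; C(6,3) = 20.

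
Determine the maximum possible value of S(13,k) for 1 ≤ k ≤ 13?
9,321,312

Solution: Row S(13,k) for k = 1..13 (via S(n,k) = k·S(n−1,k) + S(n−1,k−1)): 1, 4,095, 261,625, 2,532,530, 7,508,501, 9,321,312, 5,715,424, 1,899,612, 359,502, 39,325, 2,431, 78, 1. The row is unimodal; maximum at k = 6: 9,321,312.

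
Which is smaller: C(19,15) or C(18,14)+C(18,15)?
Equal

Working:
By Pascal's identity: C(19,15) = C(18,14)+C(18,15) = 3,876. Equal.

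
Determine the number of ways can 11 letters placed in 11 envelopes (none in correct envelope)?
14,684,570

Solution: Using D(n) = (n-1)[D(n-1) + D(n-2)]:
D(11) = (11-1) × [D(10) + D(9)]
      = 10 × [1334961 + 133496]
      = 10 × 1468457
      = 14,684,570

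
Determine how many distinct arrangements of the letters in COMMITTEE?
45,360
Word has 9 letters (C=1, O=1, M=2, I=1, T=2, E=2). Arrangements: 9!/Π(k!) = 45,360.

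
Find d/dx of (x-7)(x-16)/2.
(2x - 23)/2

d/dx[(x-7)(x-16)] = (x-16) + (x-7) = 2x - 23. Dividing by 2 gives (2x - 23)/2.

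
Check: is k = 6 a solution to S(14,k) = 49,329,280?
No

Reasoning: S(14,6) = 6·S(13,6) + S(13,5) = 6·9,321,312 + 7,508,501 = 63,436,373, which does not equal 49,329,280.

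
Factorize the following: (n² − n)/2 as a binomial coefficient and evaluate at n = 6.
C(n,2); C(6,2) = 15

Solution: (n² − n)/2 = n(n−1)/2 = C(n,2). At n = 6: C(6,2) = 15.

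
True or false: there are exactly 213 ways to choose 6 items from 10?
False

Reasoning: C(10,6) = 210 ≠ 213.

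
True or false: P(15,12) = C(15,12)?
P(15,12) = 217,945,728,000 and C(15,12) = 455; P(n,r) = r! × C(n,r) so P > C whenever r ≥ 2.

Answer: False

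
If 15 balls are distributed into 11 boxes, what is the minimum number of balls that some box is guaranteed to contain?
2

Explanation: Pigeonhole: ⌈15/11⌉ = 2.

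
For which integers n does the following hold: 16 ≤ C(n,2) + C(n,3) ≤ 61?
C(4,2)+C(4,3)=10; C(5,2)+C(5,3)=20; C(6,2)+C(6,3)=35; C(7,2)+C(7,3)=56; C(8,2)+C(8,3)=84. So valid n = 5, 6, 7.
Final answer: 5, 6, 7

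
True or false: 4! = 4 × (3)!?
True

Explanation: By definition n! = n × (n-1)!, so 4! = 4 × 3!.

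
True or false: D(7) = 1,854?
Derangements of 7 elements: D(7) = (7-1)·[D(6) + D(5)] = 6·[265 + 44] = 1,854.
Final answer: True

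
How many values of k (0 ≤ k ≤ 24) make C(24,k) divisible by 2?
21

Explanation: Checking C(24,k) mod 2 for k = 0..24: divisible at k = 1, 2, 3, 4, 5, 6, 7, 9, 10, 11, 12, 13, 14, 15, 17, 18, 19, 20, 21, 22, 23. That's 21 values.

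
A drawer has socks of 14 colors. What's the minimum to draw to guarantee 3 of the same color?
29

Worst case: 2 of each = 28. One more: 29.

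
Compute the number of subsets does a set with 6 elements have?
64

Reasoning: Each element can be included or excluded: 2^6 = 64.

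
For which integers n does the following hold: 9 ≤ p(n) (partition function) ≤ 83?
6, 7, 8, 9, 10, 11, 12

Explanation: Tabulating p(n) via p(n) = p(n−1) + p(n−2) − p(n−5) − p(n−7) + …: p(5)=7; p(6)=11; p(7)=15; p(8)=22; p(9)=30; p(10)=42; p(11)=56; p(12)=77; p(13)=101. So valid n = 6, 7, 8, 9, 10, 11, 12.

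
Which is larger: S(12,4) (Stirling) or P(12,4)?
S(12,4)

Explanation: S(12,4) = 4·S(11,4) + S(11,3) = 4·145,750 + 28,501 = 611,501; P(12,4) = 11,880.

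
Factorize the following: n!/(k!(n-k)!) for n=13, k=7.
C(13,7) = 1,716

Explanation: This is the binomial coefficient C(13,7) = 1,716.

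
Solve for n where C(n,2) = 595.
35

C(n,2) = n(n−1)/2! is increasing in n, and n(n−1) = 2!·595 = 1,190 ≈ (n−0.5)^2 gives n ≈ 35.0. Check: C(33,2) = 528, C(34,2) = 561, C(35,2) = 595 ✓. So n = 35.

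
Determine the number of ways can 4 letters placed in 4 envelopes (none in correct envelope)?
9
Using D(n) = (n-1)[D(n-1) + D(n-2)]:
D(4) = (4-1) × [D(3) + D(2)]
      = 3 × [2 + 1]
      = 3 × 3
      = 9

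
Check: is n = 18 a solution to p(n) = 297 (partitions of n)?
Pentagonal recurrence p(n) = p(n−1) + p(n−2) − p(n−5) − p(n−7) + …: p(18) = p(17) + p(16) − p(13) − p(11) + p(6) + p(3) = 297 + 231 − 101 − 56 + 11 + 3 = 385, which does not equal 297.
Final answer: No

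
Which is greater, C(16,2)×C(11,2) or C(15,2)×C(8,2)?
C(16,2)×C(11,2)=6,600, C(15,2)×C(8,2)=2,940.

Answer: C(16,2)×C(11,2)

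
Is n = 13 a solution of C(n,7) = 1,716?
Yes

Explanation: C(13,7) = 13·12·11·10·9·8·7/7! = 8,648,640/5,040 = 1,716, which equals 1,716.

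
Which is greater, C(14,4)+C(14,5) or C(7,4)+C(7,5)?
C(14,4)+C(14,5)

Solution: First=3,003, Second=56.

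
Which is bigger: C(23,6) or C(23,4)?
C(23,6)
C(23,6)=100,947, C(23,4)=8,855.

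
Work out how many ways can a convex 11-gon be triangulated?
4,862
Using the Catalan number formula: C_n = C(2n, n) / (n+1)
C_9 = C(18, 9) / (9+1)
     = 48620 / 10
     = 4,862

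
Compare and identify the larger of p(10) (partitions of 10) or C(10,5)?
C(10,5)

Solution: Pentagonal recurrence p(n) = p(n−1) + p(n−2) − p(n−5) − p(n−7) + …: p(10) = p(9) + p(8) − p(5) − p(3) = 30 + 22 − 7 − 3 = 42; C(10,5) = 252.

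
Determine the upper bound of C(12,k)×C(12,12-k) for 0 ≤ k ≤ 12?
C(12,k)·C(12,12-k) = C(12,k)², maximised at the centre k = 6: C(12,6)² = 853,776.
Final answer: 853,776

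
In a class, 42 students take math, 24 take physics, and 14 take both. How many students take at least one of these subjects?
52

Explanation: |A∪B| = |A|+|B|-|A∩B| = 42+24-14 = 52.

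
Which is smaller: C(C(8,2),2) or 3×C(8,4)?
3×C(8,4)

Working:
C(C(8,2),2)=378, 3×C(8,4)=210.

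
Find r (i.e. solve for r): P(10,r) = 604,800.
7
P(10,r) = 10·9·…·(10−r+1), a product of r factors. Multiplying down from 10: 10 = 10; 10·9 = 90; 10·9·8 = 720; 10·9·8·7 = 5,040; 10·9·8·7·6 = 30,240; 10·9·8·7·6·5 = 151,200; 10·9·8·7·6·5·4 = 604,800 ✓ (7 factors). So r = 7.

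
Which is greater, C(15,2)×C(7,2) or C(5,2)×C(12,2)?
C(15,2)×C(7,2)

Reasoning: C(15,2)×C(7,2)=2,205, C(5,2)×C(12,2)=660.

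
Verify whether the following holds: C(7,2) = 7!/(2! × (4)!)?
False

Reasoning: The correct denominator is 2!×5!, giving C(7,2) = 21; the stated RHS is 7!/(2!×4!) = 105 ≠ 21, so the statement does not hold.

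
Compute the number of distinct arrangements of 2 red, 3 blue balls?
Multinomial: 5!/(2! × 3!) = 10.

Answer: 10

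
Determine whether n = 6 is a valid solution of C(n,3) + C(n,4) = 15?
No

Working:
C(6,3) + C(6,4) = 20 + 15 = 35, which does not equal 15.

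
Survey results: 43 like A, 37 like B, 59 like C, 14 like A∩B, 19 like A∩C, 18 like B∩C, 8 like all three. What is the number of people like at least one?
96

Solution: |A∪B∪C| = 43+37+59-14-19-18+8 = 96.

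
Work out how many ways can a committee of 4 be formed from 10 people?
210

Reasoning: C(10,4) = 10! / (4! × (10-4)!)
         = 10! / (4! × 6!)
         = 210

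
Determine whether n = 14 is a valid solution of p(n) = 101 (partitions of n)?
Pentagonal recurrence p(n) = p(n−1) + p(n−2) − p(n−5) − p(n−7) + …: p(14) = p(13) + p(12) − p(9) − p(7) + p(2) = 101 + 77 − 30 − 15 + 2 = 135, which does not equal 101.

Answer: No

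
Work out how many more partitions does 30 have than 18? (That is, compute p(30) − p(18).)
Pentagonal recurrence p(n) = p(n−1) + p(n−2) − p(n−5) − p(n−7) + …: p(30) = p(29) + p(28) − p(25) − p(23) + p(18) + p(15) − p(8) − p(4) = 4,565 + 3,718 − 1,958 − 1,255 + 385 + 176 − 22 − 5 = 5,604.
p(18) = p(17) + p(16) − p(13) − p(11) + p(6) + p(3) = 297 + 231 − 101 − 56 + 11 + 3 = 385.
Difference = 5,604 − 385 = 5,219.
Final answer: 5,219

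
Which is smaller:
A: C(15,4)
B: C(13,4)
B

Working:
A=C(15,4)=1,365, B=C(13,4)=715.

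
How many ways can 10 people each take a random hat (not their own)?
1,334,961

Explanation: Using D(n) = (n-1)[D(n-1) + D(n-2)]:
D(10) = (10-1) × [D(9) + D(8)]
      = 9 × [133496 + 14833]
      = 9 × 148329
      = 1,334,961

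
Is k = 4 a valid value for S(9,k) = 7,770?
Yes

Explanation: S(9,4) = 4·S(8,4) + S(8,3) = 4·1,701 + 966 = 7,770, which equals 7,770.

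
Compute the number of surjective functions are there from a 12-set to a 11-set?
2,634,508,800

Onto functions = 11! × S(12,11)
First compute S(12,11) via recurrence:
Using the Stirling recurrence: S(n,k) = k·S(n-1,k) + S(n-1,k-1)
S(12,11) = 11·S(11,11) + S(11,10)
         = 11·1 + 55
         = 11 + 55
         = 66
Then: 39916800 × 66 = 2,634,508,800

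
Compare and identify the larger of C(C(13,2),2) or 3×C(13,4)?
C(C(13,2),2)
C(C(13,2),2)=3,003, 3×C(13,4)=2,145.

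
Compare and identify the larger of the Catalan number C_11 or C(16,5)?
C_11
C_11 = C(22,11)/(11+1) = 705,432/12 = 58,786; C(16,5) = 4,368.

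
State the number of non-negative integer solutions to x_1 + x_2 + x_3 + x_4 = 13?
560

Reasoning: C(13+4-1, 4-1) = 560.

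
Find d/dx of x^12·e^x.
(12x^11 + x^12)e^x
Product rule: d/dx[x^12]·e^x + x^12·d/dx[e^x] = 12x^{11}e^x + x^12e^x.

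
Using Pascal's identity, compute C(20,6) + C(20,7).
116,280
C(20,6) + C(20,7) = C(21,7) = 116,280.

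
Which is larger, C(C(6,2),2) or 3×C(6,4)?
C(C(6,2),2)=105, 3×C(6,4)=45.

Answer: C(C(6,2),2)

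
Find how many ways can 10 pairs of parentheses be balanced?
16,796
Using the Catalan number formula: C_n = C(2n, n) / (n+1)
C_10 = C(20, 10) / (10+1)
     = 184756 / 11
     = 16,796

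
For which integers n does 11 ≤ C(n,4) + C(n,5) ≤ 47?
6

Solution: C(5,4)+C(5,5)=6; C(6,4)+C(6,5)=21; C(7,4)+C(7,5)=56. So valid n = 6.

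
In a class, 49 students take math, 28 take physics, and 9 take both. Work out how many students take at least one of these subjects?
68

Solution: |A∪B| = |A|+|B|-|A∩B| = 49+28-9 = 68.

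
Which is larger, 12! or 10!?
12!
12!=479,001,600, 10!=3,628,800. 12! > 10!.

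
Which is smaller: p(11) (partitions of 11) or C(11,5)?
p(11)

Reasoning: Pentagonal recurrence p(n) = p(n−1) + p(n−2) − p(n−5) − p(n−7) + …: p(11) = p(10) + p(9) − p(6) − p(4) = 42 + 30 − 11 − 5 = 56; C(11,5) = 462.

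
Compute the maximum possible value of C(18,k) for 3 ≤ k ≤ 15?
48,620

C(18,k) is maximised at the centre of the row: C(18,9) = 48,620.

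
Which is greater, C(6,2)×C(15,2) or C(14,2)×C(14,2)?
C(14,2)×C(14,2)

Reasoning: C(6,2)×C(15,2)=1,575, C(14,2)×C(14,2)=8,281.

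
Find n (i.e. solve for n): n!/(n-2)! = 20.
5

Working:
n!/(n-2)! = n×(n-1), a product of 2 consecutive integers ≈ (n−0.5)^2. 20^(1/2) + 0.5 ≈ 5.0; check n = 5: 5×4 = 20 ✓. So n = 5.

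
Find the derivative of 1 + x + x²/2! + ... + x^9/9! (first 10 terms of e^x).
1 + x + x²/2! + ... + x^8/8!

Reasoning: Differentiating term by term gives the first 9 terms of e^x.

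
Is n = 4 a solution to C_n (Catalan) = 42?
No

C_4 = C(8,4)/(4+1) = 70/5 = 14, which does not equal 42.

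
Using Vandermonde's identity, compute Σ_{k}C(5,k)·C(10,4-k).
1,365
= C(5+10,4) = C(15,4) = 1,365.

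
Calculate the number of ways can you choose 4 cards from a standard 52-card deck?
C(52,4) = 270,725.

Answer: 270,725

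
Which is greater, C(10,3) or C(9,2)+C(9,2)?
C(10,3)

Working:
C(10,3)=120; C(9,2)+C(9,2)=36+36=72.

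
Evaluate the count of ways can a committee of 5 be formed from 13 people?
1,287

Explanation: C(13,5) = 13! / (5! × (13-5)!)
         = 13! / (5! × 8!)
         = 1,287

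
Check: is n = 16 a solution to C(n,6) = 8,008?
Yes

Working:
C(16,6) = 16·15·14·13·12·11/6! = 5,765,760/720 = 8,008, which equals 8,008.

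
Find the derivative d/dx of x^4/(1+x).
(4x^3(1+x) - x^4)/(1+x)²

Working:
Quotient rule: [4x^{3}(1+x) - x^4]/(1+x)².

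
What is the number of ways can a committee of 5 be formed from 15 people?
C(15,5) = 15! / (5! × (15-5)!)
         = 15! / (5! × 10!)
         = 3,003
Final answer: 3,003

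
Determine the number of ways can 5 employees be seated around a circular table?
24
Circular arrangements: (5-1)! = 24.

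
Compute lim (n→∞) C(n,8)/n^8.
1/40320
C(n,8) ≈ n^8/8! for large n. Limit = 1/8! = 1/40320.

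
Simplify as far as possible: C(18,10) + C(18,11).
75,582
By Pascal's identity: C(19,11) = 75,582.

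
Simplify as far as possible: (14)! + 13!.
(14)! + 13! = (14)·13! + 13! = (14+1)·13! = 15·13! = 93,405,312,000.
Final answer: 93,405,312,000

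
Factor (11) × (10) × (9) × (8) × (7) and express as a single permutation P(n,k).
P(11,5) = 11!/(6)!
Product of 5 consecutive descending integers starting at 11: P(11,5) = 11!/6! = 55,440.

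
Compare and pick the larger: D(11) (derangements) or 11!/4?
D(11)

D(11) = (11-1)·[D(10) + D(9)] = 10·[1,334,961 + 133,496] = 14,684,570; 11!/4 = 39,916,800/4 = 9,979,200.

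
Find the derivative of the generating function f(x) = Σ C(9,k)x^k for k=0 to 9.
Σ k·C(9,k)x^(k-1) for k=1 to 9
Term-by-term differentiation gives Σ k·C(9,k)x^{k-1} for k=1 to 9.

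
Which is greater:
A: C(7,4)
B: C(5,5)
A

Explanation: A=C(7,4)=35, B=C(5,5)=1.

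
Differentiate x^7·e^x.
Product rule: d/dx[x^7]·e^x + x^7·d/dx[e^x] = 7x^{6}e^x + x^7e^x.
Final answer: (7x^6 + x^7)e^x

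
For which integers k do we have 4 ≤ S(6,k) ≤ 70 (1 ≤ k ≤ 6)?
S(6,1)=1; S(6,2)=31; S(6,3)=90; S(6,4)=65; S(6,5)=15; S(6,6)=1. So valid k = 2, 4, 5.

Answer: 2, 4, 5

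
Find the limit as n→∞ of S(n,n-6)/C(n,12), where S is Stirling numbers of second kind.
The leading term of S(n,n-6) as a polynomial in n is (11)!!·C(n,12), so the ratio → (11)!! = 10395.

Answer: 10395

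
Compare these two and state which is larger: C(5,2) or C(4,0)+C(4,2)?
C(5,2)

Reasoning: C(5,2)=10; C(4,0)+C(4,2)=1+6=7.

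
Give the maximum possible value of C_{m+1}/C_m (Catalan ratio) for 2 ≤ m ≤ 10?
C_{m+1}/C_m = 2(2m+1)/(m+2), which increases with m. Maximum at m = 10: 2·21/12 = 7/2.
Final answer: 7/2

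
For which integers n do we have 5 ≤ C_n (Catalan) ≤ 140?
C_2=2; C_3=5; C_4=14; C_5=42; C_6=132; C_7=429. So valid n = 3, 4, 5, 6.
Final answer: 3, 4, 5, 6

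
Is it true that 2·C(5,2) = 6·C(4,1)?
False

Working:
Absorption identity k·C(n,k) = n·C(n-1,k-1). LHS = 2·10 = 20; RHS = 6·4 = 24.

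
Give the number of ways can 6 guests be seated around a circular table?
120

Solution: Circular arrangements: (6-1)! = 120.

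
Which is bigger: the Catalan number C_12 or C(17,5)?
C_12

Solution: C_12 = C(24,12)/(12+1) = 2,704,156/13 = 208,012; C(17,5) = 6,188.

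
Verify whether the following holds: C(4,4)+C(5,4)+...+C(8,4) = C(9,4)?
True

Reasoning: Hockey stick identity gives Σ = C(9,5) = 126; RHS C(9,4) = 126.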